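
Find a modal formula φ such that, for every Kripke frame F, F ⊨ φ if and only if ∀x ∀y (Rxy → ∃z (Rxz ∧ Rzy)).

□□s → □s

This is density; the standard corresponding axiom is C4: □□s → □s.
Suppose □□s→□s is valid. Take Rxy and set V(s)={w : xR²w}. Then □□s at x, so □s at x, so s at y, i.e. ∃z(Rxz∧Rzy).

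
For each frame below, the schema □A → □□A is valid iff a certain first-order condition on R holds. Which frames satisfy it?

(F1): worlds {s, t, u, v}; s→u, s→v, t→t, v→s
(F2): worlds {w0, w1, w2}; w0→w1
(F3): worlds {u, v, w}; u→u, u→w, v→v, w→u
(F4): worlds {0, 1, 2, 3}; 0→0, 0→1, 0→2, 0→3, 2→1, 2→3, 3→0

The schema corresponds to transitivity: ∀x ∀y ∀z (Rxy ∧ Ryz → Rxz).
(F1): fails — Rsv and Rvs but not Rss.
(F2): holds.
(F3): fails — Rwu and Ruw but not Rww.
(F4): fails — R23 and R30 but not R20.
Valid on: (F2).

(F2)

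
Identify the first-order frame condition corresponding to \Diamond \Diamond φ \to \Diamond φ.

transitivity: \forall x \forall y \forall z (Rxy \wedge Ryz \to Rxz)

This is frame-equivalent to □φ → □□φ (substitute ¬φ for φ and contrapose).
Suppose □φ→□□φ is valid. Take Rxy, Ryz and set V(φ)={w : Rxw}. Then □φ at x, so □□φ at x, so □φ at y, so φ at z, i.e. Rxz.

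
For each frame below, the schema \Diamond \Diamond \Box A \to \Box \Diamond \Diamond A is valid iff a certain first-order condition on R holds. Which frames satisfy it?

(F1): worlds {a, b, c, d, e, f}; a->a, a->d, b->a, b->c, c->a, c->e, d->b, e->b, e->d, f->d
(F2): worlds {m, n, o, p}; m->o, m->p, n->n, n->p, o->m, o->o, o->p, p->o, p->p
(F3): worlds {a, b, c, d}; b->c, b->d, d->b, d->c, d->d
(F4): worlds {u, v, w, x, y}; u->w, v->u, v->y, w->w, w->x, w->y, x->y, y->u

(F2)

Frame correspondent (Sahlqvist): \forall x \forall y \forall z ((x R^2 y \wedge xRz) \to \exists w (yRw \wedge z R^2 w)) — i.e. a generalized confluence (Geach) condition.
(F1): fails — aR²d, aRd but no w with dRw and dR²w.
(F2): ✓.
(F3): fails — bR²b, bRc but no w with bRw and cR²w.
(F4): fails — wR²u, wRx but no t with uRt and xR²t.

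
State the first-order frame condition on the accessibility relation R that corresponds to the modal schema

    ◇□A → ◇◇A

∀x ∀y (xRy → ∃w (yRw ∧ xR²w))

This is a Sahlqvist (Geach-type) schema ◇^1□^1A → □^0◇^2A.
First-order correspondent: ∀x ∀y (xRy → ∃w (yRw ∧ xR²w)).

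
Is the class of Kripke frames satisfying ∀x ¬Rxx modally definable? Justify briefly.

Modal frame validity is preserved under surjective bounded morphisms.
The 4-cycle (worlds 0,1,2,3 with 0→1→2→3→0) is irreflexive, and the map sending every world to a single reflexive point • is a surjective bounded morphism (forth: every edge maps to (•,•); back: every world has a successor). So any modal formula valid on the 4-cycle is also valid on the reflexive point, which is not irreflexive.
Hence irreflexivity is not modally definable.

No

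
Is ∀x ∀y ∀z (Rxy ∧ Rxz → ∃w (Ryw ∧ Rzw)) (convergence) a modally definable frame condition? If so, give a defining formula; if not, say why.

This is a Sahlqvist condition; the .2 axiom ◇□p → □◇p defines it.

Definable; ◇□p → □◇p defines it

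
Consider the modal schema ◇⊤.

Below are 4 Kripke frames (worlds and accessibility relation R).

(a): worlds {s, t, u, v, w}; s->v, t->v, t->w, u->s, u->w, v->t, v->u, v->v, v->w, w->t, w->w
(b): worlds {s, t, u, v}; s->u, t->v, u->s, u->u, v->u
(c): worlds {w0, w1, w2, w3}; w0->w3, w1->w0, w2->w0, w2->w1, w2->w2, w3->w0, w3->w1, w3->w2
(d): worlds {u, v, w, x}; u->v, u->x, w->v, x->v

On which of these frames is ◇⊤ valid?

(a), (b), (c)

The schema corresponds to seriality: ∀x ∃y Rxy.
(a): ✓.
(b): ✓.
(c): ✓.
(d): fails — world v has no successor.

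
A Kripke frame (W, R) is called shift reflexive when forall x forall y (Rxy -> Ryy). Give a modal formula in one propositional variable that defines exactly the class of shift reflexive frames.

□(□s → s)

The condition is shift-reflexivity. The T□ schema □(□s → s) defines it.
Suppose □(□s→s) is valid. Take Rxy and set V(s)={w : Ryw}. Then at y, □s holds; since □(□s→s) at x, □s→s at y, so s at y, i.e. Ryy.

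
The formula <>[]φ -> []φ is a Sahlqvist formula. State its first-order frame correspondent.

the Euclidean property: forall x forall y forall z (Rxy & Rxz -> Ryz)

Equivalently (dual form): ◇φ → □◇φ.
Suppose ◇φ→□◇φ is valid. Take Rxy, Rxz and set V(φ)={y}. Then ◇φ at x, so □◇φ at x, so ◇φ at z, so some w with Rzw has φ; w=y, i.e. Rzy. By symmetry of the argument, Ryz.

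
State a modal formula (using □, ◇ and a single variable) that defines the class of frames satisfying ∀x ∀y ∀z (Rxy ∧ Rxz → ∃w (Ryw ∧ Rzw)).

A defining formula is ◇□s → □◇s (the .2 axiom).
Suppose ◇□s→□◇s is valid. Take Rxy, Rxz and set V(s)={w : Ryw}. Then □s at y so ◇□s at x, so □◇s at x, so ◇s at z, giving w with Rzw and Ryw.

◇□s → □◇s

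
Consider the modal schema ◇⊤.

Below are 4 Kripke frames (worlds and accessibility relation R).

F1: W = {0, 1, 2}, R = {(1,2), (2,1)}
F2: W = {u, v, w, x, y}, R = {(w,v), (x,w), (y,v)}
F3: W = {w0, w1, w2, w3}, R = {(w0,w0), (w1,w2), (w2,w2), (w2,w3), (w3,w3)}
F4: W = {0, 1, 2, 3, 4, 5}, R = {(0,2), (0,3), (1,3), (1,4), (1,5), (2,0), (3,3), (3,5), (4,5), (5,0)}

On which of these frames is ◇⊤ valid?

F3, F4

Frame correspondent (Sahlqvist): ∀x ∃y Rxy — i.e. seriality.
F1: fails — world 0 has no successor.
F2: fails — world u has no successor.
F3: condition met.
F4: condition met.
Valid on: F3, F4.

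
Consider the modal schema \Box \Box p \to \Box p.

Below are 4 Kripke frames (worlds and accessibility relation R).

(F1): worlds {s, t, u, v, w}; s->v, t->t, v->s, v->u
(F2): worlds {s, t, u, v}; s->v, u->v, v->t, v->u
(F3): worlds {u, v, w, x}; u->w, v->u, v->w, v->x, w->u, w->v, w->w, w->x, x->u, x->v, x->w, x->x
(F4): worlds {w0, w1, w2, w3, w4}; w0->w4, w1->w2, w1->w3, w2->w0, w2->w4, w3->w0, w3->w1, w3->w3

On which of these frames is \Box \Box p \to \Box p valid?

Frame correspondent (Sahlqvist): \forall x \forall y (Rxy \to \exists z (Rxz \wedge Rzy)) — i.e. density.
(F1): fails — Rvu but no z with Rvz and Rzu.
(F2): fails — Ruv but no z with Ruz and Rzv.
(F3): satisfies the condition.
(F4): fails — Rw1w2 but no z with Rw1z and Rzw2.
Valid on: (F3).

(F3)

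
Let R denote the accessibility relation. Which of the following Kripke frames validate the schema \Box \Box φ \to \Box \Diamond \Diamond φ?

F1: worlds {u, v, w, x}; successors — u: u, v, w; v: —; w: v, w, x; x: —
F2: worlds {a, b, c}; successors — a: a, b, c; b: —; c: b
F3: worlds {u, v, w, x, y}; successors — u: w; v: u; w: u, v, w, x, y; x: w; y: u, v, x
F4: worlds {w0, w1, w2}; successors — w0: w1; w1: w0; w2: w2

F3

Frame correspondent (Sahlqvist): \forall x \forall z (xRz \to \exists w (x R^2 w \wedge z R^2 w)) — i.e. a generalized confluence (Geach) condition.
F1: fails — uRv but no t with uR²t and vR²t.
F2: fails — aRb but no w with aR²w and bR²w.
F3: holds.
F4: fails — w0Rw1 but no w with w0R²w and w1R²w.
Valid on: F3.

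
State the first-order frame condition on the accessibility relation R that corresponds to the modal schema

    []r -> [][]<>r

forall x forall z (x R^2 z -> exists w (xRw & zRw))

This is a Sahlqvist (Geach-type) schema ◇^0□^1r → □^2◇^1r.
Minimal-valuation argument: fix x; take any y with xR^0y and any z with xR^2z. Set V(r) to the set of worlds R-reachable from y in exactly 1 step. Then □^1r holds at y, so the antecedent holds at x; validity forces ◇^1r at z, giving a w with zR^1w and yR^1w.
First-order correspondent: forall x forall z (x R^2 z -> exists w (xRw & zRw)).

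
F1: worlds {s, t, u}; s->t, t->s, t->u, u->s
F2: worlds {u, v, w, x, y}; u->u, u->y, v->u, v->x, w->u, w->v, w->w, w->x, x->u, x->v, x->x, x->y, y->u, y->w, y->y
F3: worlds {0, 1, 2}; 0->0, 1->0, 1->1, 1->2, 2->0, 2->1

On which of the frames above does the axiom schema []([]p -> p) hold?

The schema corresponds to shift-reflexivity: forall x forall y (Rxy -> Ryy).
F1: fails — Rus but not Rss.
F2: fails — Rwv but not Rvv.
F3: fails — R12 but not R22.
Valid on no frame.

none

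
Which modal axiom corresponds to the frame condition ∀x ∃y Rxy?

This is seriality; the standard corresponding axiom is D: □q → ◇q.
Suppose □q→◇q is valid. At any x set V(q)=W. Then □q at x, so ◇q at x, so x has a successor.

□q → ◇q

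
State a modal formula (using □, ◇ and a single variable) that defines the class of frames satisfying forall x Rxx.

The condition is reflexivity. The T schema □q → q defines it.
Suppose □q→q is valid. At any x set V(q)={w : Rxw}. Then □q holds at x, so q holds at x, i.e. Rxx.

□q → q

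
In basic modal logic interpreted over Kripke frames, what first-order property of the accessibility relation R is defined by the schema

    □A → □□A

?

This is the 4 axiom.
It corresponds to transitivity: ∀x ∀y ∀z (Rxy ∧ Ryz → Rxz).

Transitivity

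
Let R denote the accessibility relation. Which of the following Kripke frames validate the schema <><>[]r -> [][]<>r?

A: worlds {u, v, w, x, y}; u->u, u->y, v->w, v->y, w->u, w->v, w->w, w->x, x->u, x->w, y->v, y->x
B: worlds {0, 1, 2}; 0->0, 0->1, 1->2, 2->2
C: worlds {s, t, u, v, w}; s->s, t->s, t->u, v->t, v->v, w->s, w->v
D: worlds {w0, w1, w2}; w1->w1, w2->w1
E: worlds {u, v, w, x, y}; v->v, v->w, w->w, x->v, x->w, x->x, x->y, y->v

Frame correspondent (Sahlqvist): forall x forall y forall z ((x R^2 y & x R^2 z) -> exists w (yRw & zRw)) — i.e. a generalized confluence (Geach) condition.
A: fails — uR²u, uR²y but no t with uRt and yRt.
B: fails — 0R²0, 0R²1 but no w with 0Rw and 1Rw.
C: fails — vR²s, vR²u but no w* with sRw* and uRw*.
D: satisfies the condition.
E: fails — xR²w, xR²y but no t with wRt and yRt.

D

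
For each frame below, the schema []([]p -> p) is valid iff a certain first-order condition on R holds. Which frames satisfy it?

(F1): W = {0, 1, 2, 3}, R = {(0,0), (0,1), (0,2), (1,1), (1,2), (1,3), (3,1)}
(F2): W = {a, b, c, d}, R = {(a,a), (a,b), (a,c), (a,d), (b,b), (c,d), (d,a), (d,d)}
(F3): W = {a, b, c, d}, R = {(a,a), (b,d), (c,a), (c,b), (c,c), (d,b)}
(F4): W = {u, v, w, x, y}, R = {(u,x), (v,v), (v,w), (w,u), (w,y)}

This is the axiom for shift-reflexivity; its first-order frame correspondent is forall x forall y (Rxy -> Ryy).
(F1): fails — R02 but not R22.
(F2): fails — Rac but not Rcc.
(F3): fails — Rcb but not Rbb.
(F4): fails — Rwu but not Ruu.
Valid on no frame.

none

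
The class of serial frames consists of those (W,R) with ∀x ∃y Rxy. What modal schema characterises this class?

A defining formula is □ψ → ◇ψ (the D axiom).
Suppose □ψ→◇ψ is valid. At any x set V(ψ)=W. Then □ψ at x, so ◇ψ at x, so x has a successor.

□ψ → ◇ψ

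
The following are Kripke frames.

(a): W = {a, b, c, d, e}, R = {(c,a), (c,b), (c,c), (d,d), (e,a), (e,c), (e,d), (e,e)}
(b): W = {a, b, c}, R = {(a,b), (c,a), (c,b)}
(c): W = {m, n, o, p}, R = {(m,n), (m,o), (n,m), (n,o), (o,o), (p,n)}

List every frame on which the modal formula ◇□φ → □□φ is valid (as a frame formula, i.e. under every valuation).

none

Frame correspondent (Sahlqvist): ∀x ∀y ∀z ((xRy ∧ xR²z) → ∃w (yRw ∧ z = w)) — i.e. a generalized confluence (Geach) condition.
(a): fails — cRa, cR²a but no w with aRw and a=w.
(b): fails — cRb, cR²b but no w with bRw and b=w.
(c): fails — mRo, mR²m but no w with oRw and m=w.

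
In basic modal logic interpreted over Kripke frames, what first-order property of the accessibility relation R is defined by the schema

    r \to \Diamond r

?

reflexivity

This is frame-equivalent to □r → r (substitute ¬r for r and contrapose).
Suppose □r→r is valid. At any x set V(r)={w : Rxw}. Then □r holds at x, so r holds at x, i.e. Rxx.
The converse is a direct semantic check.
So the correspondent is reflexivity.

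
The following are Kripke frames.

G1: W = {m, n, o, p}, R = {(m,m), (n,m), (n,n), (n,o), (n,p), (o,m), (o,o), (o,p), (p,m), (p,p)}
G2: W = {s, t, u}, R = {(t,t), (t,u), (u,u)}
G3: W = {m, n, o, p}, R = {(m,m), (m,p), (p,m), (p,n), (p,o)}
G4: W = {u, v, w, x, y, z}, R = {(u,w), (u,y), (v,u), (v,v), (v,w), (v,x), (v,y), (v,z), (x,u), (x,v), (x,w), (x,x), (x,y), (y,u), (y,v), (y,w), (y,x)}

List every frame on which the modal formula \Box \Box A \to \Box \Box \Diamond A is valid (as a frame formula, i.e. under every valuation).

This is the axiom for a generalized confluence (Geach) condition; its first-order frame correspondent is \forall x \forall z (x R^2 z \to \exists w (x R^2 w \wedge zRw)).
G1: condition met.
G2: condition met.
G3: fails — mR²n but no w with mR²w and nRw.
G4: fails — uR²w but no t with uR²t and wRt.
Valid on: G1, G2.

G1, G2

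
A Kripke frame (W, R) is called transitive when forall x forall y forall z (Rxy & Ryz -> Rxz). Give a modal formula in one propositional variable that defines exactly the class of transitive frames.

□r → □□r

This is transitivity; the standard corresponding axiom is 4: □r → □□r.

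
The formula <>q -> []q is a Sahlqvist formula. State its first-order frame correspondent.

This schema is the CD axiom.
Its frame correspondent is partial functionality — forall x forall y forall z (Rxy & Rxz -> y = z).

partial functionality: forall x forall y forall z (Rxy & Rxz -> y = z)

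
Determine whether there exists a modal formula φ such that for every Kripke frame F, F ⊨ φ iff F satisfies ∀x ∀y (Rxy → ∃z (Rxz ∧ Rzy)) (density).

Definable; □□q → □q defines it

Yes: it is density, defined by the C4 schema □□q → □q.
Suppose □□q→□q is valid. Take Rxy and set V(q)={w : xR²w}. Then □□q at x, so □q at x, so q at y, i.e. ∃z(Rxz∧Rzy).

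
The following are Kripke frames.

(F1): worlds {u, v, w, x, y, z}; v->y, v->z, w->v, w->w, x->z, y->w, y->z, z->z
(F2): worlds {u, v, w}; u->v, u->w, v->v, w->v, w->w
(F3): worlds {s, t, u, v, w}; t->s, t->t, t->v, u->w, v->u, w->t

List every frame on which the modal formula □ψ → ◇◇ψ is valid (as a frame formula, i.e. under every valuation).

(F2)

Frame correspondent (Sahlqvist): ∀x ∃w (xRw ∧ xR²w) — i.e. a generalized confluence (Geach) condition.
(F1): fails — at u but no t with uRt and uR²t.
(F2): ✓.
(F3): fails — at s but no w* with sRw* and sR²w*.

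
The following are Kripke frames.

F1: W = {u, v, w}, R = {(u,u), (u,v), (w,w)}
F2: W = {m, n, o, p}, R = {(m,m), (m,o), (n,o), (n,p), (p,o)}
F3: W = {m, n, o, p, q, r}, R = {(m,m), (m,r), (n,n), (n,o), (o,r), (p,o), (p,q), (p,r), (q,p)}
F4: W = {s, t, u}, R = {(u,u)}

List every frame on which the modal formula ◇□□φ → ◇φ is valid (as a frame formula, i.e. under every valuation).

F4

The schema corresponds to a generalized confluence (Geach) condition: ∀x ∀y (xRy → ∃w (yR²w ∧ xRw)).
F1: fails — uRv but no t with vR²t and uRt.
F2: fails — mRo but no w with oR²w and mRw.
F3: fails — mRr but no w with rR²w and mRw.
F4: ✓.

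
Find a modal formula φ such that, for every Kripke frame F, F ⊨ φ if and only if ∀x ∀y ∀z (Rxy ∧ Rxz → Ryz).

A defining formula is ◇r → □◇r (the 5 axiom).
Suppose ◇r→□◇r is valid. Take Rxy, Rxz and set V(r)={y}. Then ◇r at x, so □◇r at x, so ◇r at z, so some w with Rzw has r; w=y, i.e. Rzy. By symmetry of the argument, Ryz.

◇r → □◇r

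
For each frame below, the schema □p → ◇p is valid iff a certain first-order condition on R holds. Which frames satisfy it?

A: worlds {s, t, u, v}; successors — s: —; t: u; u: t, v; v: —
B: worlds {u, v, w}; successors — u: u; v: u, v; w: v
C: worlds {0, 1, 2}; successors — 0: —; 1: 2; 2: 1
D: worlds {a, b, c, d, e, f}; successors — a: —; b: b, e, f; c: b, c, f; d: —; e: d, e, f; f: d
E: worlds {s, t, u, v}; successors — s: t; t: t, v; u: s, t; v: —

Frame correspondent (Sahlqvist): ∀x ∃y Rxy — i.e. seriality.
A: fails — world s has no successor.
B: holds.
C: fails — world 0 has no successor.
D: fails — world a has no successor.
E: fails — world v has no successor.

B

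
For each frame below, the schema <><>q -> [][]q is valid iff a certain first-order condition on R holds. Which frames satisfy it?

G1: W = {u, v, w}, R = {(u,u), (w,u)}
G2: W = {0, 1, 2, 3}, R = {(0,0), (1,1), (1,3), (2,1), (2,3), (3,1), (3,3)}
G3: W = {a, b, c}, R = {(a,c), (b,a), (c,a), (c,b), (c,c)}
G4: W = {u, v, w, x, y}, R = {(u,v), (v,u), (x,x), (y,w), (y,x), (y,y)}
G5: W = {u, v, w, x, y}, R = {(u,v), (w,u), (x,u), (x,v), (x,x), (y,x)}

The schema corresponds to a generalized confluence (Geach) condition: forall x forall y forall z ((x R^2 y & x R^2 z) -> exists w (y = w & z = w)).
G1: condition met.
G2: fails — 1R²1, 1R²3 but 1 ≠ 3.
G3: fails — aR²a, aR²b but a ≠ b.
G4: fails — yR²w, yR²x but w ≠ x.
G5: fails — xR²u, xR²v but u ≠ v.
Valid on: G1.

G1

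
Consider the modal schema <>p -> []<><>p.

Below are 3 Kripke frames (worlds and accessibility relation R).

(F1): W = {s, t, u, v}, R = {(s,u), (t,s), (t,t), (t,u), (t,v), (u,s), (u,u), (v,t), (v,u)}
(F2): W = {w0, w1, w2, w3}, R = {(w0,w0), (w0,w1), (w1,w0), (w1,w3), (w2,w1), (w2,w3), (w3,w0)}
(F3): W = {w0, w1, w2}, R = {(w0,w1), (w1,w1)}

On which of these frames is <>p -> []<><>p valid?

(F3)

Frame correspondent (Sahlqvist): forall x forall y forall z ((xRy & xRz) -> exists w (y = w & z R^2 w)) — i.e. a generalized confluence (Geach) condition.
(F1): fails — tRt, tRs but no w with t=w and sR²w.
(F2): fails — w1Rw3, w1Rw3 but no w with w3=w and w3R²w.
(F3): satisfies the condition.
Valid on: (F3).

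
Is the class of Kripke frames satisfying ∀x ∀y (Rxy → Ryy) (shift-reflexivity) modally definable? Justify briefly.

Yes, by □(□p → p)

The condition is shift-reflexivity. A defining modal formula is □(□p → p).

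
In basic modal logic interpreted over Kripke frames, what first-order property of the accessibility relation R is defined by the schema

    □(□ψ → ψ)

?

Suppose □(□ψ→ψ) is valid. Take Rxy and set V(ψ)={w : Ryw}. Then at y, □ψ holds; since □(□ψ→ψ) at x, □ψ→ψ at y, so ψ at y, i.e. Ryy.
Conversely, on a frame with shift-reflexivity the schema holds at every world under every valuation.
So the correspondent is shift-reflexivity.

shift-reflexivity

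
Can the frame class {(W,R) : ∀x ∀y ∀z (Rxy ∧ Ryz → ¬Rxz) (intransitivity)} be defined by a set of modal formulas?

No

Modal frame validity is preserved under surjective bounded morphisms.
The 3-cycle (worlds w0,w1,w2 with w0→w1→w2→w0) is intransitive. Mapping every world to a single reflexive point • is a surjective bounded morphism; the reflexive point is not intransitive (R••∧R•• but R••).
So no modal formula (or set of formulas) defines exactly the intransitive frames.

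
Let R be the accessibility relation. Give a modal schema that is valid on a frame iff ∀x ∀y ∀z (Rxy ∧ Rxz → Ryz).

This is the Euclidean property; the standard corresponding axiom is 5: ◇r → □◇r.

◇r → □◇r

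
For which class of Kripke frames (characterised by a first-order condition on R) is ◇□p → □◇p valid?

convergence

This is the .2 axiom.
Its frame correspondent is convergence — ∀x ∀y ∀z (Rxy ∧ Rxz → ∃w (Ryw ∧ Rzw)).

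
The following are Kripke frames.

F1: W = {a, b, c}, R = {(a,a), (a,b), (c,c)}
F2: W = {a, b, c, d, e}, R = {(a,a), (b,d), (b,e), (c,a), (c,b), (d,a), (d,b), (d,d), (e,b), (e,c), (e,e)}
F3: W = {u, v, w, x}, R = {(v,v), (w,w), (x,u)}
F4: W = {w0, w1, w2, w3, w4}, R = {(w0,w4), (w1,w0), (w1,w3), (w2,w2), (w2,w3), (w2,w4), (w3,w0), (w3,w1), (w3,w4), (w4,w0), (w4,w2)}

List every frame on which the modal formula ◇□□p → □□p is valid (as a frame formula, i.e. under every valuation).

F3

This is the axiom for a generalized confluence (Geach) condition; its first-order frame correspondent is ∀x ∀y ∀z ((xRy ∧ xR²z) → ∃w (yR²w ∧ z = w)).
F1: fails — aRb, aR²a but no w with bR²w and a=w.
F2: fails — bRd, bR²c but no w with dR²w and c=w.
F3: condition met.
F4: fails — w0Rw4, w0R²w0 but no w with w4R²w and w0=w.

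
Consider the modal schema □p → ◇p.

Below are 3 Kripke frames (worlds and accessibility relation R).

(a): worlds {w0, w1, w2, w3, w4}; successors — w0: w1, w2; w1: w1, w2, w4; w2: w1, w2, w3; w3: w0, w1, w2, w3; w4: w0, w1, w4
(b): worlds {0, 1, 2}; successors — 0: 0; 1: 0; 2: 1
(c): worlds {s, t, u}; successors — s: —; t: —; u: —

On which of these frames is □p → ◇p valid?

Frame correspondent (Sahlqvist): ∀x ∃y Rxy — i.e. seriality.
(a): satisfies the condition.
(b): satisfies the condition.
(c): fails — world s has no successor.
Valid on: (a), (b).

(a), (b)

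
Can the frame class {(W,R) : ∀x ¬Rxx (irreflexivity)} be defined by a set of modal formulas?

If a class were modally definable it would be closed under surjective bounded morphisms (Goldblatt–Thomason).
The 2-cycle (worlds 0,1 with 0→1→0) is irreflexive, and the map sending every world to a single reflexive point • is a surjective bounded morphism (forth: every edge maps to (•,•); back: every world has a successor). So any modal formula valid on the 2-cycle is also valid on the reflexive point, which is not irreflexive.
So no modal formula (or set of formulas) defines exactly the irreflexive frames.

No — not modally definable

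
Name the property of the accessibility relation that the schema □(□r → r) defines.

Suppose □(□r→r) is valid. Take Rxy and set V(r)={w : Ryw}. Then at y, □r holds; since □(□r→r) at x, □r→r at y, so r at y, i.e. Ryy.

shift-reflexivity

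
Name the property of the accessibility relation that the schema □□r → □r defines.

This schema is the C4 axiom.
Its frame correspondent is density — ∀x ∀y (Rxy → ∃z (Rxz ∧ Rzy)).

density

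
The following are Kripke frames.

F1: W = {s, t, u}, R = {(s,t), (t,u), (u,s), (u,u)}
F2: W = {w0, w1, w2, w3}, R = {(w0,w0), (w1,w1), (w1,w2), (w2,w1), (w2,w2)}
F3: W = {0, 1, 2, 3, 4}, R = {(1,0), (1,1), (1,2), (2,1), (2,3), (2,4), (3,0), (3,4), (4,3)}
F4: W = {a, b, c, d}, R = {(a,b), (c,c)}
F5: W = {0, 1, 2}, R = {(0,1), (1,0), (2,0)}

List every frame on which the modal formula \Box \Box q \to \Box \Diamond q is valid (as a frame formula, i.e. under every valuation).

F1, F2, F5

This is the axiom for a generalized confluence (Geach) condition; its first-order frame correspondent is \forall x \forall z (xRz \to \exists w (x R^2 w \wedge zRw)).
F1: satisfies the condition.
F2: satisfies the condition.
F3: fails — 1R0 but no w with 1R²w and 0Rw.
F4: fails — aRb but no w with aR²w and bRw.
F5: satisfies the condition.
Valid on: F1, F2, F5.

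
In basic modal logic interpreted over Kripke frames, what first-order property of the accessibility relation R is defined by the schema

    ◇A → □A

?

partial functionality: ∀x ∀y ∀z (Rxy ∧ Rxz → y = z)

Suppose ◇A→□A is valid. Take Rxy, Rxz and set V(A)={y}. Then ◇A at x, so □A at x, so A at z, i.e. z=y.
Conversely, any frame satisfying ∀x ∀y ∀z (Rxy ∧ Rxz → y = z) validates the schema.
Frame condition: ∀x ∀y ∀z (Rxy ∧ Rxz → y = z).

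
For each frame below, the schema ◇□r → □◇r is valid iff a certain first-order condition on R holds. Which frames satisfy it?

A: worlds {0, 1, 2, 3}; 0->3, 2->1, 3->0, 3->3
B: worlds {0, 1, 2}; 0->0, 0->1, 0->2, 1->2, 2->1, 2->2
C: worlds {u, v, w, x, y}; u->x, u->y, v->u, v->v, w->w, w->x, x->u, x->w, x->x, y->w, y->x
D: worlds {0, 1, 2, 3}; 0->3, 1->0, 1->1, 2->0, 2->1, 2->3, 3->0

B

Frame correspondent (Sahlqvist): ∀x ∀y ∀z (Rxy ∧ Rxz → ∃w (Ryw ∧ Rzw)) — i.e. convergence.
A: fails — R21 and R21 but 1 and 1 have no common successor.
B: ✓.
C: fails — Rvv and Rvu but v and u have no common successor.
D: fails — R10 and R11 but 0 and 1 have no common successor.
Valid on: B.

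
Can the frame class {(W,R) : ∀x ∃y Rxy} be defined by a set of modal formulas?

Yes: it is seriality, defined by the D schema □r → ◇r.
Suppose □r→◇r is valid. At any x set V(r)=W. Then □r at x, so ◇r at x, so x has a successor.

Definable; □r → ◇r defines it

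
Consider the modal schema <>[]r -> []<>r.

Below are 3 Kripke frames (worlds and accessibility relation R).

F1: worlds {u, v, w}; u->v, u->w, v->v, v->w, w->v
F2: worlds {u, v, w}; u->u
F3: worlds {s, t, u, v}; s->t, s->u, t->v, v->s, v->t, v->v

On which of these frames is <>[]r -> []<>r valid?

F1, F2

The schema corresponds to convergence: forall x forall y forall z (Rxy & Rxz -> exists w (Ryw & Rzw)).
F1: holds.
F2: holds.
F3: fails — Rsu and Rsu but u and u have no common successor.
Valid on: F1, F2.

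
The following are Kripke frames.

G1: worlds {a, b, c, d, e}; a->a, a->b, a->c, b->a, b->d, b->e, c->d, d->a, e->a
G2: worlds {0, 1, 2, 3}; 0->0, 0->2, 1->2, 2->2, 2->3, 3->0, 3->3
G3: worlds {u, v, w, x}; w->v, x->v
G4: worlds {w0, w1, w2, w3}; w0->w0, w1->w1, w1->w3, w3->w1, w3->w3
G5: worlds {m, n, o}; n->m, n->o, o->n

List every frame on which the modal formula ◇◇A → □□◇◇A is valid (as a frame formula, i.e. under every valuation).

This is the axiom for a generalized confluence (Geach) condition; its first-order frame correspondent is ∀x ∀y ∀z ((xR²y ∧ xR²z) → ∃w (y = w ∧ zR²w)).
G1: fails — aR²b, aR²c but no w with b=w and cR²w.
G2: ✓.
G3: ✓.
G4: ✓.
G5: fails — oR²m, oR²m but no w with m=w and mR²w.

G2, G3, G4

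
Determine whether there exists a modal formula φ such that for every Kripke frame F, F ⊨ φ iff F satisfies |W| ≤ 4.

No — not modally definable

Any modally definable frame class is closed under disjoint unions.
Any modal formula valid on each of 5 disjoint one-world frames is valid on their disjoint union (validity is preserved under disjoint unions). Each one-world frame has |W|=1≤4, but the union has |W|=5.
So no modal formula (or set of formulas) defines exactly the |W|≤4 frames.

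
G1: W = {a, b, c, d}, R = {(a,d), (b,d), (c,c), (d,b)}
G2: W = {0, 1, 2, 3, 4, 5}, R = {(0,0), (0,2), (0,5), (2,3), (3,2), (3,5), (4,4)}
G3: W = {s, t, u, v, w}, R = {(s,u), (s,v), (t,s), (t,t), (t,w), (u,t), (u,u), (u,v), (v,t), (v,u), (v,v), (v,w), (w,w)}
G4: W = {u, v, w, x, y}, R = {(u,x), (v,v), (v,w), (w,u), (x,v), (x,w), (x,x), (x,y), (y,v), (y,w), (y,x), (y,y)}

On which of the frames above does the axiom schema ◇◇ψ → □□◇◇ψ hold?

G1

Frame correspondent (Sahlqvist): ∀x ∀y ∀z ((xR²y ∧ xR²z) → ∃w (y = w ∧ zR²w)) — i.e. a generalized confluence (Geach) condition.
G1: holds.
G2: fails — 0R²0, 0R²2 but no w with 0=w and 2R²w.
G3: fails — sR²t, sR²w but no w* with t=w* and wR²w*.
G4: fails — uR²v, uR²w but no t with v=t and wR²t.
Valid on: G1.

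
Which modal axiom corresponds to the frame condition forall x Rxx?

□ψ → ψ

This is reflexivity; the standard corresponding axiom is T: □ψ → ψ.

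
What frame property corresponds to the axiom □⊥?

□⊥ is valid iff no world has any successor (otherwise □⊥ fails at any world with one).
Conversely, on a frame with emptiness of R the schema holds at every world under every valuation.
Frame condition: ∀x ∀y ¬Rxy.

emptiness of R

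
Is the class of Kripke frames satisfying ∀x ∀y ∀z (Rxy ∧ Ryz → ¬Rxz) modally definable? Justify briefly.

No — not modally definable

If a class were modally definable it would be closed under surjective bounded morphisms (Goldblatt–Thomason).
The 3-cycle (worlds s,t,u with s→t→u→s) is intransitive. Mapping every world to a single reflexive point • is a surjective bounded morphism; the reflexive point is not intransitive (R••∧R•• but R••).
So no modal formula (or set of formulas) defines exactly the intransitive frames.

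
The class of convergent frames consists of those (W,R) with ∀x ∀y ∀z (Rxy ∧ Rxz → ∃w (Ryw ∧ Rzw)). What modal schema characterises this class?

◇□p → □◇p

The condition is convergence. The .2 schema ◇□p → □◇p defines it.
Suppose ◇□p→□◇p is valid. Take Rxy, Rxz and set V(p)={w : Ryw}. Then □p at y so ◇□p at x, so □◇p at x, so ◇p at z, giving w with Rzw and Ryw.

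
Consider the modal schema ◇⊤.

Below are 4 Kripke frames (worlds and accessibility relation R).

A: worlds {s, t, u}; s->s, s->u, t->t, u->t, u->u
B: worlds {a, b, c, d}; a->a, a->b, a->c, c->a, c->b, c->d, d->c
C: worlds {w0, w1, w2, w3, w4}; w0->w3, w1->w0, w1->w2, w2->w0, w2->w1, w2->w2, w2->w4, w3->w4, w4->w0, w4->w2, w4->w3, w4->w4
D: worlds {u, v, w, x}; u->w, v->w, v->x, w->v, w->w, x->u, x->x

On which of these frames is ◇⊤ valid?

A, C, D

The schema corresponds to seriality: ∀x ∃y Rxy.
A: ✓.
B: fails — world b has no successor.
C: ✓.
D: ✓.
Valid on: A, C, D.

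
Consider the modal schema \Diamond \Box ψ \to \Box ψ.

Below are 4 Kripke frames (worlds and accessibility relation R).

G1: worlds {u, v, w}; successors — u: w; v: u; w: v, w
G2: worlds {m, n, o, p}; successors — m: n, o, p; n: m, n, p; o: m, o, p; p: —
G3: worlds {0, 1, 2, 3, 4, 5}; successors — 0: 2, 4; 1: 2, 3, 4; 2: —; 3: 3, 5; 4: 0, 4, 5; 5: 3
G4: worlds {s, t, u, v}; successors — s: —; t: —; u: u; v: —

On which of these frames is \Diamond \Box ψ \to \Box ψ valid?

Frame correspondent (Sahlqvist): \forall x \forall y \forall z (Rxy \wedge Rxz \to Ryz) — i.e. the Euclidean property.
G1: fails — Rvu and Rvu but not Ruu.
G2: fails — Rmo and Rmn but not Ron.
G3: fails — R02 and R02 but not R22.
G4: ✓.
Valid on: G4.

G4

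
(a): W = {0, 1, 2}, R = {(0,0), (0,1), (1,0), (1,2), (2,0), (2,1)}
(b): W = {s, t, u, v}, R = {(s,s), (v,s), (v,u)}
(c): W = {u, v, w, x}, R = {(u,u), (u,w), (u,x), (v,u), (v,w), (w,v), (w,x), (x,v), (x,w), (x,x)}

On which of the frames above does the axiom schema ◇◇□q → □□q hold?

The schema corresponds to a generalized confluence (Geach) condition: ∀x ∀y ∀z ((xR²y ∧ xR²z) → ∃w (yRw ∧ z = w)).
(a): fails — 0R²0, 0R²2 but no w with 0Rw and 2=w.
(b): condition met.
(c): fails — uR²u, uR²v but no t with uRt and v=t.
Valid on: (b).

(b)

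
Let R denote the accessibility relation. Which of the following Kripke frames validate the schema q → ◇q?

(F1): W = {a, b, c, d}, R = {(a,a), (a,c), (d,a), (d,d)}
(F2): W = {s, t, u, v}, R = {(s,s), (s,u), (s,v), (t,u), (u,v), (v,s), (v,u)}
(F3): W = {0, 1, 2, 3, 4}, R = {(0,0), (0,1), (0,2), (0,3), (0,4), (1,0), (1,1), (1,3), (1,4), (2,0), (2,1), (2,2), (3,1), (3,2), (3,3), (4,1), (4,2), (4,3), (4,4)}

(F3)

The schema corresponds to reflexivity: ∀x Rxx.
(F1): fails — world b does not see itself.
(F2): fails — world t does not see itself.
(F3): condition met.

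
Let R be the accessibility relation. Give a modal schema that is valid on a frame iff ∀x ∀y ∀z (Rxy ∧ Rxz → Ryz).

◇ψ → □◇ψ

This is the Euclidean property; the standard corresponding axiom is 5: ◇ψ → □◇ψ.
Suppose ◇ψ→□◇ψ is valid. Take Rxy, Rxz and set V(ψ)={y}. Then ◇ψ at x, so □◇ψ at x, so ◇ψ at z, so some w with Rzw has ψ; w=y, i.e. Rzy. By symmetry of the argument, Ryz.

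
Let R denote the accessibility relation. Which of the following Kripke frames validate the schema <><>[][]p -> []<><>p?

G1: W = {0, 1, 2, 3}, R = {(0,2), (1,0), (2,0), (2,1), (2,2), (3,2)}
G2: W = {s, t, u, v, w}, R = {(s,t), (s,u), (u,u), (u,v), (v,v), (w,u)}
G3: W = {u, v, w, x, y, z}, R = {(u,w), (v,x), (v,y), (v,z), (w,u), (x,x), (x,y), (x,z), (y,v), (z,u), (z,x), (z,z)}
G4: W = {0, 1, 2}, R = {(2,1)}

This is the axiom for a generalized confluence (Geach) condition; its first-order frame correspondent is forall x forall y forall z ((x R^2 y & xRz) -> exists w (y R^2 w & z R^2 w)).
G1: condition met.
G2: fails — sR²u, sRt but no w* with uR²w* and tR²w*.
G3: fails — uR²u, uRw but no t with uR²t and wR²t.
G4: condition met.
Valid on: G1, G4.

G1, G4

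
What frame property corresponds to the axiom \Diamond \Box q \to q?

symmetry

This is frame-equivalent to q → □◇q (substitute ¬q for q and contrapose).
Suppose q→□◇q is valid. Take Rxy and set V(q)={x}. Then q at x, so □◇q at x, so ◇q at y, so some z with Ryz has q; z=x, i.e. Ryx.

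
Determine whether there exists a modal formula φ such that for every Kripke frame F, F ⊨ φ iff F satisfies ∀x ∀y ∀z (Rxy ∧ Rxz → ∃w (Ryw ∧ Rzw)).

This is a Sahlqvist condition; the .2 axiom ◇□r → □◇r defines it.
Suppose ◇□r→□◇r is valid. Take Rxy, Rxz and set V(r)={w : Ryw}. Then □r at y so ◇□r at x, so □◇r at x, so ◇r at z, giving w with Rzw and Ryw.

Yes — defined by ◇□r → □◇r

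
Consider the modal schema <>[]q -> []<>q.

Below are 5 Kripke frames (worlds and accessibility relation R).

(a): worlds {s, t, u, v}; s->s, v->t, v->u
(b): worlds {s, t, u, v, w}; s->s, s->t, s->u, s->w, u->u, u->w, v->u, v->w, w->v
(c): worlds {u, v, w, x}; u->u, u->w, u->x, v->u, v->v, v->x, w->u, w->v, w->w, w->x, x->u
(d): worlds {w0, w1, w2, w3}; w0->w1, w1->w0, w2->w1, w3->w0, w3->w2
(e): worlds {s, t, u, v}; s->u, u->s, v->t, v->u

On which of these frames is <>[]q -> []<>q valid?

This is the axiom for convergence; its first-order frame correspondent is forall x forall y forall z (Rxy & Rxz -> exists w (Ryw & Rzw)).
(a): fails — Rvt and Rvt but t and t have no common successor.
(b): fails — Rsw and Rsu but w and u have no common successor.
(c): condition met.
(d): condition met.
(e): fails — Rvt and Rvt but t and t have no common successor.

(c), (d)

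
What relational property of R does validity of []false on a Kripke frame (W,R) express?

emptiness of R: forall x forall y ~Rxy

This is the Ver axiom.
It corresponds to emptiness of R: forall x forall y ~Rxy.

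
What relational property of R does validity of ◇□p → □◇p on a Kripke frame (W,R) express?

convergence

Suppose ◇□p→□◇p is valid. Take Rxy, Rxz and set V(p)={w : Ryw}. Then □p at y so ◇□p at x, so □◇p at x, so ◇p at z, giving w with Rzw and Ryw.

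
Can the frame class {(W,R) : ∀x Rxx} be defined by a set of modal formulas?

The condition is reflexivity. A defining modal formula is □q → q.
Suppose □q→q is valid. At any x set V(q)={w : Rxw}. Then □q holds at x, so q holds at x, i.e. Rxx.

Yes — defined by □q → q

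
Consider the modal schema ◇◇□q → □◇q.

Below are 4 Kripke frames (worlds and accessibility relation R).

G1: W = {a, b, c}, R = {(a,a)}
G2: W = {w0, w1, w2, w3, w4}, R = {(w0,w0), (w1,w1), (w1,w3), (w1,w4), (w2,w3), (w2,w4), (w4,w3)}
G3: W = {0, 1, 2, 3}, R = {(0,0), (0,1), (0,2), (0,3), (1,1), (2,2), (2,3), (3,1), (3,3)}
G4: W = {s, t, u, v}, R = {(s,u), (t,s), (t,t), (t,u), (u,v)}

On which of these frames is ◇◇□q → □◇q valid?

This is the axiom for a generalized confluence (Geach) condition; its first-order frame correspondent is ∀x ∀y ∀z ((xR²y ∧ xRz) → ∃w (yRw ∧ zRw)).
G1: condition met.
G2: fails — w1R²w1, w1Rw3 but no w with w1Rw and w3Rw.
G3: fails — 0R²1, 0R2 but no w with 1Rw and 2Rw.
G4: fails — sR²v, sRu but no w with vRw and uRw.

G1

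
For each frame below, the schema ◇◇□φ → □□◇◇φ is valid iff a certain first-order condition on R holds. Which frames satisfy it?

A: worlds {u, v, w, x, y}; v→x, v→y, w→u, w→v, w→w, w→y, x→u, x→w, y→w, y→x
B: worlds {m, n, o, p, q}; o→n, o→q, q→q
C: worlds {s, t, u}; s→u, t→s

B

The schema corresponds to a generalized confluence (Geach) condition: ∀x ∀y ∀z ((xR²y ∧ xR²z) → ∃w (yRw ∧ zR²w)).
A: fails — vR²u, vR²u but no t with uRt and uR²t.
B: satisfies the condition.
C: fails — tR²u, tR²u but no w with uRw and uR²w.
Valid on: B.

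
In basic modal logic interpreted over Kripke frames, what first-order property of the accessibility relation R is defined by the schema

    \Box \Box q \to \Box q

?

density

Suppose □□q→□q is valid. Take Rxy and set V(q)={w : xR²w}. Then □□q at x, so □q at x, so q at y, i.e. ∃z(Rxz∧Rzy).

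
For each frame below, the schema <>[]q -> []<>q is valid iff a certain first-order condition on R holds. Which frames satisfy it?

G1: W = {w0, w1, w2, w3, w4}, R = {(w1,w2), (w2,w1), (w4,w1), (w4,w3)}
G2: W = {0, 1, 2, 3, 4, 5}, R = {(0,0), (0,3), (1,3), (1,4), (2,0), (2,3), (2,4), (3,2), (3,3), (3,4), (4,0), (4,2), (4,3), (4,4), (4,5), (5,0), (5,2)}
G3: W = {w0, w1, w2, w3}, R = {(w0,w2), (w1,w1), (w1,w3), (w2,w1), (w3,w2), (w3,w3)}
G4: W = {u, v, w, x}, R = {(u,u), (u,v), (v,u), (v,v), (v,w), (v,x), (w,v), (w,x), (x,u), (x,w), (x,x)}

G2, G4

Frame correspondent (Sahlqvist): forall x forall y forall z (Rxy & Rxz -> exists w (Ryw & Rzw)) — i.e. convergence.
G1: fails — Rw4w3 and Rw4w3 but w3 and w3 have no common successor.
G2: satisfies the condition.
G3: fails — Rw3w2 and Rw3w3 but w2 and w3 have no common successor.
G4: satisfies the condition.
Valid on: G2, G4.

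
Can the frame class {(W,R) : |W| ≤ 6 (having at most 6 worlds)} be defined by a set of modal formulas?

Any modally definable frame class is closed under disjoint unions.
Any modal formula valid on each of 7 disjoint one-world frames is valid on their disjoint union (validity is preserved under disjoint unions). Each one-world frame has |W|=1≤6, but the union has |W|=7.
So the class is not modally definable.

Not modally definable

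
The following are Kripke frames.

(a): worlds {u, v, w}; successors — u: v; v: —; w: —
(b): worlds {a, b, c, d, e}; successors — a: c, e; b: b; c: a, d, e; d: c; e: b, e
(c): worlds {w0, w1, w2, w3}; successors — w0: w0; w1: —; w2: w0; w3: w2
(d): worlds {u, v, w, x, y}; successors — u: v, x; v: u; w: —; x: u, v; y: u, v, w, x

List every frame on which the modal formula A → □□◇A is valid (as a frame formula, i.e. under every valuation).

(a)

This is the axiom for a generalized confluence (Geach) condition; its first-order frame correspondent is ∀x ∀z (xR²z → ∃w (x = w ∧ zRw)).
(a): ✓.
(b): fails — aR²a but no w with a=w and aRw.
(c): fails — w2R²w0 but no w with w2=w and w0Rw.
(d): fails — uR²u but no t with u=t and uRt.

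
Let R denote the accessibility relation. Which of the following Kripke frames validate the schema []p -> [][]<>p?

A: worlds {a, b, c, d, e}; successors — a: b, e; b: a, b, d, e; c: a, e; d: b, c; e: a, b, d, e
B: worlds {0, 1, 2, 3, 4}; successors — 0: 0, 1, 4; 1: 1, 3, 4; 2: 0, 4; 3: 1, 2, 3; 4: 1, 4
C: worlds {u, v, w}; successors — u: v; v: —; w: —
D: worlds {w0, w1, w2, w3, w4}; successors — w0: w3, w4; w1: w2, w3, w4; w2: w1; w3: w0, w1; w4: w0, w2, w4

C

Frame correspondent (Sahlqvist): forall x forall z (x R^2 z -> exists w (xRw & zRw)) — i.e. a generalized confluence (Geach) condition.
A: fails — cR²d but no w with cRw and dRw.
B: fails — 3R²2 but no w with 3Rw and 2Rw.
C: condition met.
D: fails — w0R²w2 but no w with w0Rw and w2Rw.
Valid on: C.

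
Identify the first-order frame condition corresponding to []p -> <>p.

Suppose □p→◇p is valid. At any x set V(p)=W. Then □p at x, so ◇p at x, so x has a successor.

seriality: forall x exists y Rxy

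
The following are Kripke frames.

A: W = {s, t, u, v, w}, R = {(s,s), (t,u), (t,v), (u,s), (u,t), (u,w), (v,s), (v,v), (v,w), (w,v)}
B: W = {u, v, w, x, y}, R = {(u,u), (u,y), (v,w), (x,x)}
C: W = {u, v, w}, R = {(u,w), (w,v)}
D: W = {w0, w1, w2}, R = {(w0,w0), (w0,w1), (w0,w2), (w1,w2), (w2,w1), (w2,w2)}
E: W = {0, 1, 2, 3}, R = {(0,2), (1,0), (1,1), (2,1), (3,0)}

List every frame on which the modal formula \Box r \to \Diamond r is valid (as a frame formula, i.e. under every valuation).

The schema corresponds to seriality: \forall x \exists y Rxy.
A: ✓.
B: fails — world w has no successor.
C: fails — world v has no successor.
D: ✓.
E: ✓.
Valid on: A, D, E.

A, D, E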